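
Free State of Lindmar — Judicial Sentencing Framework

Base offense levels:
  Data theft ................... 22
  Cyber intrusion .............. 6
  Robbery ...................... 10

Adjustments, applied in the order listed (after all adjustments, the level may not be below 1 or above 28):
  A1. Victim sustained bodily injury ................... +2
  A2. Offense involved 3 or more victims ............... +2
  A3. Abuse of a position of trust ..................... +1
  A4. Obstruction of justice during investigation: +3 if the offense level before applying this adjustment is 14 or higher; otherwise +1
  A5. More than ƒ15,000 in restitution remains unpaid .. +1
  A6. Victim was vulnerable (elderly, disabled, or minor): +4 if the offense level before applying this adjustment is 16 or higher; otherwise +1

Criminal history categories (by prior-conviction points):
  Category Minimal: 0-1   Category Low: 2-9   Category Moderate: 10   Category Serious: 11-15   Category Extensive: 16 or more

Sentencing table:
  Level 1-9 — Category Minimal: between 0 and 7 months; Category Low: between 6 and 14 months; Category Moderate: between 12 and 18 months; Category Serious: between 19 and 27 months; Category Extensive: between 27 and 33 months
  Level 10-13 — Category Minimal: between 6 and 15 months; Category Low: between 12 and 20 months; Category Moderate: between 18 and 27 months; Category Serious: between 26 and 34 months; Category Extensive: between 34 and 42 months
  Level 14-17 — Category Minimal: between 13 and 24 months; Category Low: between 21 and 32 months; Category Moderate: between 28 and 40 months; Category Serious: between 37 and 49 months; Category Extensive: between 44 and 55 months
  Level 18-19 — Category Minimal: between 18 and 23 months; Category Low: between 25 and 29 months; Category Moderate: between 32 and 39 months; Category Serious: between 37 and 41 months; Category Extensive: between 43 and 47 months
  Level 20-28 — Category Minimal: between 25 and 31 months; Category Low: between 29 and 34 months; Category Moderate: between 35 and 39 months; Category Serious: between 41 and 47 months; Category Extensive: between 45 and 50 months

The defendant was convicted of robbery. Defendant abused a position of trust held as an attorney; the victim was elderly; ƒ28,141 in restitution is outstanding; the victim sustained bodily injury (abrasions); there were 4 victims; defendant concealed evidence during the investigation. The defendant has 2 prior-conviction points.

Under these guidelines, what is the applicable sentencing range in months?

29-34 months

Base offense level for robbery: 10.
A1 applies: 10 + 2 = 12.
A2 applies: 12 + 2 = 14.
A3 applies: 14 + 1 = 15.
A4 applies (level before this adjustment is 15 ≥ 14, so +3): 15 + 3 = 18.
A5 applies: 18 + 1 = 19.
A6 applies (level before this adjustment is 19 ≥ 16, so +4): 19 + 4 = 23.
Final offense level: 23.
Criminal history: 2 prior points → Category Low (2-9).
Level 23 falls in the 20-28 band.
Grid: Level 20-28 × Category Low = 29-34 months.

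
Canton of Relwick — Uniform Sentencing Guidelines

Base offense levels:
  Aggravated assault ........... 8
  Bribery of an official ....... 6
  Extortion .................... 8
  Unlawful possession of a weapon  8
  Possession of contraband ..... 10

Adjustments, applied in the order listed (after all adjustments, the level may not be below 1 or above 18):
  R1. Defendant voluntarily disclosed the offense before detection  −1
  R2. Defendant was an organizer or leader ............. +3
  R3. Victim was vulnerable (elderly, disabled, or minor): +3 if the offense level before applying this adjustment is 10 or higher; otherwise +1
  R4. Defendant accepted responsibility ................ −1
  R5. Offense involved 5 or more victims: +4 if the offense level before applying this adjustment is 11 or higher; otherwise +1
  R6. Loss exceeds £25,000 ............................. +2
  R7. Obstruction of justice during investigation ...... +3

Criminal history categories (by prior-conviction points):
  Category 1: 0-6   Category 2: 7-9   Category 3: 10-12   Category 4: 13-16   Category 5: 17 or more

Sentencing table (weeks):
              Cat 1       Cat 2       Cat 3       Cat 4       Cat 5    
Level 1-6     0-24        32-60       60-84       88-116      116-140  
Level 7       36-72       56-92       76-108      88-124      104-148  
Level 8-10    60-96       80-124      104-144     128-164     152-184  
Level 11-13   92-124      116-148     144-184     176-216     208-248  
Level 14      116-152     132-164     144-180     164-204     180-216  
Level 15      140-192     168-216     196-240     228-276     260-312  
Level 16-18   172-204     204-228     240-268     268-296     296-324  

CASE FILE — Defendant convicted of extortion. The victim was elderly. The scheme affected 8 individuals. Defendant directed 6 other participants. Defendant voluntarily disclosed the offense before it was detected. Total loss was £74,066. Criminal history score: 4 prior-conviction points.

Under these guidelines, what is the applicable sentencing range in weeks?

172-204 weeks

Base offense level for extortion: 8.
R1 applies: 8 − 1 = 7.
R2 applies: 7 + 3 = 10.
R3 applies (level before this adjustment is 10 ≥ 10, so +3): 10 + 3 = 13.
R5 applies (level before this adjustment is 13 ≥ 11, so +4): 13 + 4 = 17.
R6 applies: 17 + 2 = 19.
Level 19 exceeds the maximum of 18; capped at 18.
Final offense level: 18.
Criminal history: 4 prior points → Category 1 (0-6).
Level 18 falls in the 16-18 band.
Grid: Level 16-18 × Category 1 = 172-204 weeks.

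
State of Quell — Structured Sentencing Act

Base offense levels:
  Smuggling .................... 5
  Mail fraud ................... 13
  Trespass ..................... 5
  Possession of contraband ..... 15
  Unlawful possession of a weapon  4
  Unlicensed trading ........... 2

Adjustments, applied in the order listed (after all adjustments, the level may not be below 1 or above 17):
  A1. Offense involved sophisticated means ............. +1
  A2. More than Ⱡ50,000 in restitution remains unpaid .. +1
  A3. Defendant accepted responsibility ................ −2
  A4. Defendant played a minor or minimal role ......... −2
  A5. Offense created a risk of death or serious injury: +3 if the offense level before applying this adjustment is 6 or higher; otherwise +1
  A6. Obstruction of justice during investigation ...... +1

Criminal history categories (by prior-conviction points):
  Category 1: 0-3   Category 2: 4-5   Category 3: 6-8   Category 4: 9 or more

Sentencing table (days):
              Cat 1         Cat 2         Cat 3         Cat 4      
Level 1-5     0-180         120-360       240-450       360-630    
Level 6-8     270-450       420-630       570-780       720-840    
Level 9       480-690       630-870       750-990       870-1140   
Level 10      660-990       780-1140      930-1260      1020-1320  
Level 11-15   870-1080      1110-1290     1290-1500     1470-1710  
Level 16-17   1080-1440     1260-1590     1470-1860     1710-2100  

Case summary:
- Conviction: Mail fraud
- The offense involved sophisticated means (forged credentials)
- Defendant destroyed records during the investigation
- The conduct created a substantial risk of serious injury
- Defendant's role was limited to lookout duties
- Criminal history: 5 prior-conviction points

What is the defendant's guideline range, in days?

Base offense level for mail fraud: 13.
A1 applies: 13 + 1 = 14.
A2 does not apply.
A3 does not apply.
A4 applies: 14 − 2 = 12.
A5 applies (level before this adjustment is 12 ≥ 6, so +3): 12 + 3 = 15.
A6 applies: 15 + 1 = 16.
Final offense level: 16.
Criminal history: 5 prior points → Category 2 (4-5).
Level 16 falls in the 16-17 band.
Grid: Level 16-17 × Category 2 = 1260-1590 days.

1260-1590 days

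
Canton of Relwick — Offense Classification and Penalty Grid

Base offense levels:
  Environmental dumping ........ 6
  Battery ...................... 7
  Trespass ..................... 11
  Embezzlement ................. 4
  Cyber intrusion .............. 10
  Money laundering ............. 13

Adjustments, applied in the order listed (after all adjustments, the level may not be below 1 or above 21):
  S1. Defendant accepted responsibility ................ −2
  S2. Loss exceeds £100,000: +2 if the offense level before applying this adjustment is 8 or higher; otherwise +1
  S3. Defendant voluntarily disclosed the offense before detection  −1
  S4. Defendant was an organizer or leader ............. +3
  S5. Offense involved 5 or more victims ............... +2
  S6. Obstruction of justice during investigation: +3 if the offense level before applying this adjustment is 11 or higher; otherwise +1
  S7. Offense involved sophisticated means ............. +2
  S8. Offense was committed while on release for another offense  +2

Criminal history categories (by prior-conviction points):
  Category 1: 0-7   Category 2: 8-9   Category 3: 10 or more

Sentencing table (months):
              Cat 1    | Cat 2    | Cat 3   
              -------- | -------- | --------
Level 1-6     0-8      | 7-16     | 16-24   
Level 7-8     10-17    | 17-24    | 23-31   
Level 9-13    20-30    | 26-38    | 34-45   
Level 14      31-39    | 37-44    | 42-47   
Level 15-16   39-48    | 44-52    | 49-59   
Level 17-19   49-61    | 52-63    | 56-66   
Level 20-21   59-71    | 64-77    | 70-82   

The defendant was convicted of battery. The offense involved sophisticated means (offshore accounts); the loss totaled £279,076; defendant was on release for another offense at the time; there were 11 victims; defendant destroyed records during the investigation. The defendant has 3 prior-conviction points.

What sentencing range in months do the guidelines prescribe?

Base offense level for battery: 7.
S2 applies (level before this adjustment is 7 < 8, so +1): 7 + 1 = 8.
S4 does not apply.
S5 applies: 8 + 2 = 10.
S6 applies (level before this adjustment is 10 < 11, so +1): 10 + 1 = 11.
S7 applies: 11 + 2 = 13.
S8 applies: 13 + 2 = 15.
Final offense level: 15.
Criminal history: 3 prior points → Category 1 (0-7).
Level 15 falls in the 15-16 band.
Grid: Level 15-16 × Category 1 = 39-48 months.

39-48 months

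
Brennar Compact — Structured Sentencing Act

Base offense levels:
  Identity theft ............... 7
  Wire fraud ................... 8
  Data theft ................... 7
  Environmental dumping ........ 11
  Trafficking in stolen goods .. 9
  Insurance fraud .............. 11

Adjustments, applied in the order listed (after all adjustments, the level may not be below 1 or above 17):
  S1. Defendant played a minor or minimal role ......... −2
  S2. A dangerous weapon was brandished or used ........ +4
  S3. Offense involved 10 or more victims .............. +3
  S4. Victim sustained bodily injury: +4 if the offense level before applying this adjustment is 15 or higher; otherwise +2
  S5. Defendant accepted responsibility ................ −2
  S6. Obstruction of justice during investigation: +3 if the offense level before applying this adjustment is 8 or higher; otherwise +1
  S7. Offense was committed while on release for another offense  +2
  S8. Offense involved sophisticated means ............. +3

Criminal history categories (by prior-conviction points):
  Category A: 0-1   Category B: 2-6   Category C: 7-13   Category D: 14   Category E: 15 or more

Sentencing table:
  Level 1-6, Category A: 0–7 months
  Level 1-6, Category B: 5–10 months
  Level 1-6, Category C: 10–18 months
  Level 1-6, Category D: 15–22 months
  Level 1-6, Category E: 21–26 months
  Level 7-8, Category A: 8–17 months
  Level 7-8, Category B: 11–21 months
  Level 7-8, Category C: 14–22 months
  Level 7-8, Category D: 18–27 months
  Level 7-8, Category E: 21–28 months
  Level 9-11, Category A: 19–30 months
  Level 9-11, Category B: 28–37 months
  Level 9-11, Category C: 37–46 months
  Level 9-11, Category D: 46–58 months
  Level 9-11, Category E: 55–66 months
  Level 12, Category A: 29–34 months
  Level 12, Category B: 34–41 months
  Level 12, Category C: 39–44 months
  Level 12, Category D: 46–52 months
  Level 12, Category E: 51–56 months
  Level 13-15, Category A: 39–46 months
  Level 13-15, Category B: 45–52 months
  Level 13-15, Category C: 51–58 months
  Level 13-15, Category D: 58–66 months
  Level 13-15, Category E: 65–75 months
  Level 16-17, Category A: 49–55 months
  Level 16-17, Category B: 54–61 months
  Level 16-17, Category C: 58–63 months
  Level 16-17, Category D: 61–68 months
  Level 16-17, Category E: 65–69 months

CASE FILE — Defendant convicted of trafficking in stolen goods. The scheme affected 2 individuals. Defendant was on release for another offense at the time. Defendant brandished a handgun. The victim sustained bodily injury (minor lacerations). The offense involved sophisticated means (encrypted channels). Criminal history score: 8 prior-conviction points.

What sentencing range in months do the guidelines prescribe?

58-63 months

Base offense level for trafficking in stolen goods: 9.
S2 applies: 9 + 4 = 13.
S3 does not apply.
S4 applies (level before this adjustment is 13 < 15, so +2): 13 + 2 = 15.
S5 does not apply.
S7 applies: 15 + 2 = 17.
S8 applies: 17 + 3 = 20.
Level 20 exceeds the maximum of 17; capped at 17.
Final offense level: 17.
Criminal history: 8 prior points → Category C (7-13).
Level 17 falls in the 16-17 band.
Grid: Level 16-17 × Category C = 58-63 months.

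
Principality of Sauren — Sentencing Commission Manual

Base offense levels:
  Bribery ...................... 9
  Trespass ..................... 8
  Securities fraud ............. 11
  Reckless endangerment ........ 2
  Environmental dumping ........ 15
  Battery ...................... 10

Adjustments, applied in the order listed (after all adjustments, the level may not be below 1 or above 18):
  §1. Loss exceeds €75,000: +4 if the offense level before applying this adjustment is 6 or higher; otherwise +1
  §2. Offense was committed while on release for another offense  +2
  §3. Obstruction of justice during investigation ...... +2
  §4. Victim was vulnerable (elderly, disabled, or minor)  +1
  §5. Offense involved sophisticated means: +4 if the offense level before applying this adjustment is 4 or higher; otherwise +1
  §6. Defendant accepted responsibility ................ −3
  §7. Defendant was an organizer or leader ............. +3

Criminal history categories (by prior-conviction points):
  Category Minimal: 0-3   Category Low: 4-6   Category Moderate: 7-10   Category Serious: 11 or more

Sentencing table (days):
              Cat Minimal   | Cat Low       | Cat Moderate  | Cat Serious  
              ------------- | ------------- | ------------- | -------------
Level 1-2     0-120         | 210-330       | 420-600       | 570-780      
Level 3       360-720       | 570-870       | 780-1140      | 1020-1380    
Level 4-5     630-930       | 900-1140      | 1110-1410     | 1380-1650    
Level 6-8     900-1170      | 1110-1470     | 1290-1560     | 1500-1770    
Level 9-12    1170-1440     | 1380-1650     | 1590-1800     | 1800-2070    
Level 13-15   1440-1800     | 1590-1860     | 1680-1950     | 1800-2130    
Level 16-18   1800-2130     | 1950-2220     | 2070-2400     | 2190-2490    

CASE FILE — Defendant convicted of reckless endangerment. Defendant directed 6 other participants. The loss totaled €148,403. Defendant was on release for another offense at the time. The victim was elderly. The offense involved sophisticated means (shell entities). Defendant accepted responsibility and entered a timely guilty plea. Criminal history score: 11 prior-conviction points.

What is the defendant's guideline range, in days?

1800-2070 days

Base offense level for reckless endangerment: 2.
§1 applies (level before this adjustment is 2 < 6, so +1): 2 + 1 = 3.
§2 applies: 3 + 2 = 5.
§3 does not apply.
§4 applies: 5 + 1 = 6.
§5 applies (level before this adjustment is 6 ≥ 4, so +4): 6 + 4 = 10.
§6 applies: 10 − 3 = 7.
§7 applies: 7 + 3 = 10.
Final offense level: 10.
Criminal history: 11 prior points → Category Serious (11+).
Level 10 falls in the 9-12 band.
Grid: Level 9-12 × Category Serious = 1800-2070 days.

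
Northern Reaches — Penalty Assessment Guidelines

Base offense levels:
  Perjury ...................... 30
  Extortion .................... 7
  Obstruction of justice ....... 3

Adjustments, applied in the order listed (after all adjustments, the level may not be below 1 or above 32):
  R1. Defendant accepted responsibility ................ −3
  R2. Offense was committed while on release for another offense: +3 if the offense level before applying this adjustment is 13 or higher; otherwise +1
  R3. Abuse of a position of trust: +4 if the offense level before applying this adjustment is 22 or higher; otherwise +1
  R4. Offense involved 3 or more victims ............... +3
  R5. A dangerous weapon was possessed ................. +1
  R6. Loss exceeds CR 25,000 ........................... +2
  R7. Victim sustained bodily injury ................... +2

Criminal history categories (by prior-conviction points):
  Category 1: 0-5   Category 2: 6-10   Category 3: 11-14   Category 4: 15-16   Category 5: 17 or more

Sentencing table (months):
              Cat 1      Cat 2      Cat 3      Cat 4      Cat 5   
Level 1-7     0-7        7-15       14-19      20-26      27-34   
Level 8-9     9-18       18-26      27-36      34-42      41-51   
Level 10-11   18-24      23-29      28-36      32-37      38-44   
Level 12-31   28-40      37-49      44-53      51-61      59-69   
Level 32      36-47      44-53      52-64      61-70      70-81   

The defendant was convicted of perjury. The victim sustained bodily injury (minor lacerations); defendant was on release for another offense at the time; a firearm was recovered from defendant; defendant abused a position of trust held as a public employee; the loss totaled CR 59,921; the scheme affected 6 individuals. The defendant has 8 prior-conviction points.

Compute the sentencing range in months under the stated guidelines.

Base offense level for perjury: 30.
R1 does not apply.
R2 applies (level before this adjustment is 30 ≥ 13, so +3): 30 + 3 = 33.
R3 applies (level before this adjustment is 33 ≥ 22, so +4): 33 + 4 = 37.
R4 applies: 37 + 3 = 40.
R5 applies: 40 + 1 = 41.
R6 applies: 41 + 2 = 43.
R7 applies: 43 + 2 = 45.
Level 45 exceeds the maximum of 32; capped at 32.
Final offense level: 32.
Criminal history: 8 prior points → Category 2 (6-10).
Level 32 falls in the 32 band.
Grid: Level 32 × Category 2 = 44-53 months.

44-53 months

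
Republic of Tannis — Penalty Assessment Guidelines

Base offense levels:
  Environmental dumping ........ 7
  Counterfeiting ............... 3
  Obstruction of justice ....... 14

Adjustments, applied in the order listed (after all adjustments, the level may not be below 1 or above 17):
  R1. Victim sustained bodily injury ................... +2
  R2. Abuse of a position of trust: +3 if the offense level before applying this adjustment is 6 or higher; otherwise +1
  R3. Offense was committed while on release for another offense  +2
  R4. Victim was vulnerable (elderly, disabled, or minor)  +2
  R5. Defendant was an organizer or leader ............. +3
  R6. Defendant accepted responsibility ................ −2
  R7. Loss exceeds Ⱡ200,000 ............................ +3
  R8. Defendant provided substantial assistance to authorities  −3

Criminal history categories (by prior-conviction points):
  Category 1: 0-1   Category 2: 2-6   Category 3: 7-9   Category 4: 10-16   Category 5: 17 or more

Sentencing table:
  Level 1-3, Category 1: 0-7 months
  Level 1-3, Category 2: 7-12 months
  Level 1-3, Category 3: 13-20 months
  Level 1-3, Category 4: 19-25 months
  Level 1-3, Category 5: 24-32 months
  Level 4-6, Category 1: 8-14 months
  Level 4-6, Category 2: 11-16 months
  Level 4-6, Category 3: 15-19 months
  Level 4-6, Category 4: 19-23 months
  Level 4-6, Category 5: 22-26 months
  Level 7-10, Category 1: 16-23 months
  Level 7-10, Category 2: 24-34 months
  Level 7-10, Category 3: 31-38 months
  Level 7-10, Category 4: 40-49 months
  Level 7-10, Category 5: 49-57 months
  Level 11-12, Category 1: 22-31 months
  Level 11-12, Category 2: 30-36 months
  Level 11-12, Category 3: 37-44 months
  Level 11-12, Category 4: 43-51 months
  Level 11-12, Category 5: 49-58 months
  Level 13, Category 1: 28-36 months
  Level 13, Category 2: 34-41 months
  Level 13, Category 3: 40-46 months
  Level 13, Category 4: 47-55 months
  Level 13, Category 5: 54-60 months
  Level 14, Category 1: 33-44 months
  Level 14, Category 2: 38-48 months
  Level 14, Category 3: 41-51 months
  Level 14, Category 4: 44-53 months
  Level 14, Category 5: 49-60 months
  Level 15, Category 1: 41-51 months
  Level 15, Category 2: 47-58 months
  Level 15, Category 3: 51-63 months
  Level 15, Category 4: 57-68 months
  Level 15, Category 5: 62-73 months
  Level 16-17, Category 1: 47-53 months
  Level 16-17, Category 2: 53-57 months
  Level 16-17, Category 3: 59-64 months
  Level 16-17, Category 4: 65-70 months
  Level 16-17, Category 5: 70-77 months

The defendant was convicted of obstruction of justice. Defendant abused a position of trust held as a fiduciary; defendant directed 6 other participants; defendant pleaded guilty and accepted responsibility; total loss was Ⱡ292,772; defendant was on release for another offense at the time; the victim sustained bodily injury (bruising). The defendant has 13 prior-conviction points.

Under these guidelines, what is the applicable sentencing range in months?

65-70 months

Base offense level for obstruction of justice: 14.
R1 applies: 14 + 2 = 16.
R2 applies (level before this adjustment is 16 ≥ 6, so +3): 16 + 3 = 19.
R3 applies: 19 + 2 = 21.
R5 applies: 21 + 3 = 24.
R6 applies: 24 − 2 = 22.
R7 applies: 22 + 3 = 25.
R8 does not apply.
Level 25 exceeds the maximum of 17; capped at 17.
Final offense level: 17.
Criminal history: 13 prior points → Category 4 (10-16).
Level 17 falls in the 16-17 band.
Grid: Level 16-17 × Category 4 = 65-70 months.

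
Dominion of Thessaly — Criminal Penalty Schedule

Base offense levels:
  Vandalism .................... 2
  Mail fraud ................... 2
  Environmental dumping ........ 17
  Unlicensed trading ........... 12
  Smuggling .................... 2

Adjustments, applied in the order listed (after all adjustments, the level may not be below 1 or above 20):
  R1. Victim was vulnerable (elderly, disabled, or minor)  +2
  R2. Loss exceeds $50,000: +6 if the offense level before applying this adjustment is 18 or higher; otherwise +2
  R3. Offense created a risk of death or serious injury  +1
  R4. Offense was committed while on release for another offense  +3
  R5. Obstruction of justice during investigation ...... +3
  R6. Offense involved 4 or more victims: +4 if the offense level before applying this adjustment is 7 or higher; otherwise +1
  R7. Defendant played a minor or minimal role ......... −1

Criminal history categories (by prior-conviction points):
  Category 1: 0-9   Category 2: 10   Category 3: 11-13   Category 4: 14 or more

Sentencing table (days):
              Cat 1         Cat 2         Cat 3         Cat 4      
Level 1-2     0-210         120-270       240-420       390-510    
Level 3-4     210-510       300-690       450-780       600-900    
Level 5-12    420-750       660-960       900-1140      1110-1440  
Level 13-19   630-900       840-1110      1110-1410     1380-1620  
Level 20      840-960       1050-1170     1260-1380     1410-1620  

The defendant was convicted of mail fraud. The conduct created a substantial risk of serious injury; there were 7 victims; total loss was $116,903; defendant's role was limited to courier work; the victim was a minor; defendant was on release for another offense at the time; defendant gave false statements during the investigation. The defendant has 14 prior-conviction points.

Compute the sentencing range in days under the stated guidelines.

Base offense level for mail fraud: 2.
R1 applies: 2 + 2 = 4.
R2 applies (level before this adjustment is 4 < 18, so +2): 4 + 2 = 6.
R3 applies: 6 + 1 = 7.
R4 applies: 7 + 3 = 10.
R5 applies: 10 + 3 = 13.
R6 applies (level before this adjustment is 13 ≥ 7, so +4): 13 + 4 = 17.
R7 applies: 17 − 1 = 16.
Final offense level: 16.
Criminal history: 14 prior points → Category 4 (14+).
Level 16 falls in the 13-19 band.
Grid: Level 13-19 × Category 4 = 1380-1620 days.

1380-1620 days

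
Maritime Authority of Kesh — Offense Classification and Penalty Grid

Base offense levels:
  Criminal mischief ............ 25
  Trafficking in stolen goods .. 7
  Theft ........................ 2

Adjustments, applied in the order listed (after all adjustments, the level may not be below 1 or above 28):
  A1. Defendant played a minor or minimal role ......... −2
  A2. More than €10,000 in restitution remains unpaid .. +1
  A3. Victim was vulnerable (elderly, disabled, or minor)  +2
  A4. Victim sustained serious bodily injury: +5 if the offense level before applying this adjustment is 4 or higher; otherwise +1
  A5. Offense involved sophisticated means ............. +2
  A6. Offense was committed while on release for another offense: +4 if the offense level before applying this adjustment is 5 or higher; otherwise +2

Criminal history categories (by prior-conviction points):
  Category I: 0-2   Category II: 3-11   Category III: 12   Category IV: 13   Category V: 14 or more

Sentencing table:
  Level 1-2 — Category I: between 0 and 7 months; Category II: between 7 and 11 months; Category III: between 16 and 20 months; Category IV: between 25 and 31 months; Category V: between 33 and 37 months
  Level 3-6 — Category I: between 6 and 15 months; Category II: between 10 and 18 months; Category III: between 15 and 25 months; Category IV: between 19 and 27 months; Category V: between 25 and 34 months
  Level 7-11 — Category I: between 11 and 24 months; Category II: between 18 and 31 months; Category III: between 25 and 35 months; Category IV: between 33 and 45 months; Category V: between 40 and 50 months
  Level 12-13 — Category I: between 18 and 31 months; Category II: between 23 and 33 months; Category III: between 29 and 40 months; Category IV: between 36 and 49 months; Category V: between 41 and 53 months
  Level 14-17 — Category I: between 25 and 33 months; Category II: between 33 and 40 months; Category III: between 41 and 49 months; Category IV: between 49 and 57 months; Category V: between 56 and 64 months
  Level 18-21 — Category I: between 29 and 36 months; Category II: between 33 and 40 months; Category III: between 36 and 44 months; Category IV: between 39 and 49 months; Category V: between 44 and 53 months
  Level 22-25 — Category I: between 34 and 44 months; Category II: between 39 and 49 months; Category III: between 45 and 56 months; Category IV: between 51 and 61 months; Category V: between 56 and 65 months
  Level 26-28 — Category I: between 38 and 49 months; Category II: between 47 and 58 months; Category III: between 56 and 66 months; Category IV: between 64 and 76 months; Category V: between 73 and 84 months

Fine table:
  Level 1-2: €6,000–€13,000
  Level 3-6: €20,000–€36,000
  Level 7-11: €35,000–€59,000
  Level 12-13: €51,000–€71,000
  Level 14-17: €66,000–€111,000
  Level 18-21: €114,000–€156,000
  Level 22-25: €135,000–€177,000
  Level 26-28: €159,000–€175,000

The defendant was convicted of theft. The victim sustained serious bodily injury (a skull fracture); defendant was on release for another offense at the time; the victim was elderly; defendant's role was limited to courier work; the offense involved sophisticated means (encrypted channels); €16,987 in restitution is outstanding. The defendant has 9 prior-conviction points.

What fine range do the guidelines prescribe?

€35,000–€59,000

Base offense level for theft: 2.
A1 applies: 2 − 2 = 0.
A2 applies: 0 + 1 = 1.
A3 applies: 1 + 2 = 3.
A4 applies (level before this adjustment is 3 < 4, so +1): 3 + 1 = 4.
A5 applies: 4 + 2 = 6.
A6 applies (level before this adjustment is 6 ≥ 5, so +4): 6 + 4 = 10.
Final offense level: 10.
Level 10 falls in the 7-11 band.
Fine table: Level 7-11 → €35,000–€59,000.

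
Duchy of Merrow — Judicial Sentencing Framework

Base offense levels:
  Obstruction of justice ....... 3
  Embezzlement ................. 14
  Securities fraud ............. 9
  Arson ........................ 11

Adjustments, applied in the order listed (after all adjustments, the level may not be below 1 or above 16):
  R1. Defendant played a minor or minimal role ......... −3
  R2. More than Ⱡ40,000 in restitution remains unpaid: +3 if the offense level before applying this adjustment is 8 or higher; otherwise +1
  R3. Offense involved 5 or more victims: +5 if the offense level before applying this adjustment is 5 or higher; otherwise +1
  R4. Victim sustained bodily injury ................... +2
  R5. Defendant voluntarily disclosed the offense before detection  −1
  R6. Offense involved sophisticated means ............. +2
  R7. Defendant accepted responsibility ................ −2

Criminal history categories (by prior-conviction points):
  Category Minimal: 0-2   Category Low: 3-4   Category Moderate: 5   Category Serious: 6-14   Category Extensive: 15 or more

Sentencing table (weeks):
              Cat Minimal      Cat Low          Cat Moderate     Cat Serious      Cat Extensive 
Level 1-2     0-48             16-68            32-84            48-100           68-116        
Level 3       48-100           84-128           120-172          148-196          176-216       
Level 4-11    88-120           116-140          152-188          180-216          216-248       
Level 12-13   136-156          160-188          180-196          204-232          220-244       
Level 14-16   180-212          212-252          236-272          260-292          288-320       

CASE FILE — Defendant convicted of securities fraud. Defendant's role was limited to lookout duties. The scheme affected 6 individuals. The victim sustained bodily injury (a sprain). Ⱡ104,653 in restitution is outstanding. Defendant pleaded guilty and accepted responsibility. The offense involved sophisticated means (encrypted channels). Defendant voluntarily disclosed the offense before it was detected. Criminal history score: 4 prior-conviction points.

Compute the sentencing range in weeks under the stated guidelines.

160-188 weeks

Base offense level for securities fraud: 9.
R1 applies: 9 − 3 = 6.
R2 applies (level before this adjustment is 6 < 8, so +1): 6 + 1 = 7.
R3 applies (level before this adjustment is 7 ≥ 5, so +5): 7 + 5 = 12.
R4 applies: 12 + 2 = 14.
R5 applies: 14 − 1 = 13.
R6 applies: 13 + 2 = 15.
R7 applies: 15 − 2 = 13.
Final offense level: 13.
Criminal history: 4 prior points → Category Low (3-4).
Level 13 falls in the 12-13 band.
Grid: Level 12-13 × Category Low = 160-188 weeks.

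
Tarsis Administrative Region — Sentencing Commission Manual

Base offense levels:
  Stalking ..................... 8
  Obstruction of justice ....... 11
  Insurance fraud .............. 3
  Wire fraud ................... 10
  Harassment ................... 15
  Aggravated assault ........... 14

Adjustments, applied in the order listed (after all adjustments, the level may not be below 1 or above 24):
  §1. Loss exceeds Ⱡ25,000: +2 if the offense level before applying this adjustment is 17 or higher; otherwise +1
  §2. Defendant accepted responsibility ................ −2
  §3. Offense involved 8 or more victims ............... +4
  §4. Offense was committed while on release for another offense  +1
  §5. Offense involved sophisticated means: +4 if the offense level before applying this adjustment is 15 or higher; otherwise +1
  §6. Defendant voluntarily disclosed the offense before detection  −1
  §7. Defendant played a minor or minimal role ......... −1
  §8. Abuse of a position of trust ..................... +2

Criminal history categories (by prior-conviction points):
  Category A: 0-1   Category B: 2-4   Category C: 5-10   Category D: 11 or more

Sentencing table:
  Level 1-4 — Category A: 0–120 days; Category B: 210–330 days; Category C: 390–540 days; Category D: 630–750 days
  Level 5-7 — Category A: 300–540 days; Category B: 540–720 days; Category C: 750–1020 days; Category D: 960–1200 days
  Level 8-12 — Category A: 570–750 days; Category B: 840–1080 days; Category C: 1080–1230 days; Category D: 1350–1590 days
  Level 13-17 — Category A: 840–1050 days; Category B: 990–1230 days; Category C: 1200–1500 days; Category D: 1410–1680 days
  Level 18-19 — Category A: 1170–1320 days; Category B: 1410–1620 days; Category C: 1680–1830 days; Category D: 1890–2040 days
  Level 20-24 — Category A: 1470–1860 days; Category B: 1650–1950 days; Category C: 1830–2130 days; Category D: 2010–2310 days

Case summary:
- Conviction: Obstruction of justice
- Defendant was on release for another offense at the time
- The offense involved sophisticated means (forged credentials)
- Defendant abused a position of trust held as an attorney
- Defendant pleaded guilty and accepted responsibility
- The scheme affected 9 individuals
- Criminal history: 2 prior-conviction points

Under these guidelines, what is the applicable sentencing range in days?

Base offense level for obstruction of justice: 11.
§2 applies: 11 − 2 = 9.
§3 applies: 9 + 4 = 13.
§4 applies: 13 + 1 = 14.
§5 applies (level before this adjustment is 14 < 15, so +1): 14 + 1 = 15.
§8 applies: 15 + 2 = 17.
Final offense level: 17.
Criminal history: 2 prior points → Category B (2-4).
Level 17 falls in the 13-17 band.
Grid: Level 13-17 × Category B = 990-1230 days.

990-1230 days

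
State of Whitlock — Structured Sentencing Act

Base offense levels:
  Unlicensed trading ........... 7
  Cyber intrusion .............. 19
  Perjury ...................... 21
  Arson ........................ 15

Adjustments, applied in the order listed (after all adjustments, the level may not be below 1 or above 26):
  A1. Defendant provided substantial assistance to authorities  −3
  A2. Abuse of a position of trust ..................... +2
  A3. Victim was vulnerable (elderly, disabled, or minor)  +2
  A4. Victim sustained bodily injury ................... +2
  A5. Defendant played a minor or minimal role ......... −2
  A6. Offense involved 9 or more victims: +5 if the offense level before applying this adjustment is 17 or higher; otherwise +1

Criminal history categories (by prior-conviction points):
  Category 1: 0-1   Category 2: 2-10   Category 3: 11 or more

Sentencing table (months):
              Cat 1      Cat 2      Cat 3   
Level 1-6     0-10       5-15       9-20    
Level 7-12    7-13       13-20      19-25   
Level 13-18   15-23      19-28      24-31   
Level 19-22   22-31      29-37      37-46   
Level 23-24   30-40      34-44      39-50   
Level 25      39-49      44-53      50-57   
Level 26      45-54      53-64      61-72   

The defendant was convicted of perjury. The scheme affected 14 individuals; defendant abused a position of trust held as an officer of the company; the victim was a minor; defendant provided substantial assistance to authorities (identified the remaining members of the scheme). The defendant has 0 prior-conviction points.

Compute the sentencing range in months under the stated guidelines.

Base offense level for perjury: 21.
A1 applies: 21 − 3 = 18.
A2 applies: 18 + 2 = 20.
A3 applies: 20 + 2 = 22.
A4 does not apply.
A5 does not apply.
A6 applies (level before this adjustment is 22 ≥ 17, so +5): 22 + 5 = 27.
Level 27 exceeds the maximum of 26; capped at 26.
Final offense level: 26.
Criminal history: 0 prior points → Category 1 (0-1).
Level 26 falls in the 26 band.
Grid: Level 26 × Category 1 = 45-54 months.

45-54 months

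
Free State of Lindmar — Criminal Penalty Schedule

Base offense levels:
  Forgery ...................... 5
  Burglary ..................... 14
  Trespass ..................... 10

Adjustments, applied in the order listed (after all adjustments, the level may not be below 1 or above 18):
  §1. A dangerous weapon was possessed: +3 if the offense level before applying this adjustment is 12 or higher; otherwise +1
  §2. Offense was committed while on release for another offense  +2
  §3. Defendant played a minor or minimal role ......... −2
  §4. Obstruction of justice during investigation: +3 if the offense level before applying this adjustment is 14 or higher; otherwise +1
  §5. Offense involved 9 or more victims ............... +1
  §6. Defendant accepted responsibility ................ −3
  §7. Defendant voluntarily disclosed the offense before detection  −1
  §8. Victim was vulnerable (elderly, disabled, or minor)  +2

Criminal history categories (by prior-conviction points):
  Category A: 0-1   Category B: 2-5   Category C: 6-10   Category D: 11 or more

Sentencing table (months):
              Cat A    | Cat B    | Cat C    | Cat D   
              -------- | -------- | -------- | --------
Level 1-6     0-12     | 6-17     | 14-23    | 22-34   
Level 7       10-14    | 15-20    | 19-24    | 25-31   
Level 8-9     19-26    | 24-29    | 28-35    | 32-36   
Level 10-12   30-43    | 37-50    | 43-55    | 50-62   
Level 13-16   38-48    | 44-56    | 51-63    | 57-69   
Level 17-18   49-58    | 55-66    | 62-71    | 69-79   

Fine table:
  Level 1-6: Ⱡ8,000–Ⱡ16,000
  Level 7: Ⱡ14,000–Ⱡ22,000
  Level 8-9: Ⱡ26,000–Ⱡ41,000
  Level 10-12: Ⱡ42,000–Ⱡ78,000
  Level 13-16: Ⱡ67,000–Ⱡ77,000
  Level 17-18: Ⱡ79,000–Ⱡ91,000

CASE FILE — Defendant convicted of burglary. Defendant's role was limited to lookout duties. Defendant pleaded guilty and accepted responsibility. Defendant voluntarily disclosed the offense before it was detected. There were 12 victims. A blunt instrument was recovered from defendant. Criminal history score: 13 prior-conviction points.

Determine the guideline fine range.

Base offense level for burglary: 14.
§1 applies (level before this adjustment is 14 ≥ 12, so +3): 14 + 3 = 17.
§3 applies: 17 − 2 = 15.
§5 applies: 15 + 1 = 16.
§6 applies: 16 − 3 = 13.
§7 applies: 13 − 1 = 12.
§8 does not apply.
Final offense level: 12.
Level 12 falls in the 10-12 band.
Fine table: Level 10-12 → Ⱡ42,000–Ⱡ78,000.

Ⱡ42,000–Ⱡ78,000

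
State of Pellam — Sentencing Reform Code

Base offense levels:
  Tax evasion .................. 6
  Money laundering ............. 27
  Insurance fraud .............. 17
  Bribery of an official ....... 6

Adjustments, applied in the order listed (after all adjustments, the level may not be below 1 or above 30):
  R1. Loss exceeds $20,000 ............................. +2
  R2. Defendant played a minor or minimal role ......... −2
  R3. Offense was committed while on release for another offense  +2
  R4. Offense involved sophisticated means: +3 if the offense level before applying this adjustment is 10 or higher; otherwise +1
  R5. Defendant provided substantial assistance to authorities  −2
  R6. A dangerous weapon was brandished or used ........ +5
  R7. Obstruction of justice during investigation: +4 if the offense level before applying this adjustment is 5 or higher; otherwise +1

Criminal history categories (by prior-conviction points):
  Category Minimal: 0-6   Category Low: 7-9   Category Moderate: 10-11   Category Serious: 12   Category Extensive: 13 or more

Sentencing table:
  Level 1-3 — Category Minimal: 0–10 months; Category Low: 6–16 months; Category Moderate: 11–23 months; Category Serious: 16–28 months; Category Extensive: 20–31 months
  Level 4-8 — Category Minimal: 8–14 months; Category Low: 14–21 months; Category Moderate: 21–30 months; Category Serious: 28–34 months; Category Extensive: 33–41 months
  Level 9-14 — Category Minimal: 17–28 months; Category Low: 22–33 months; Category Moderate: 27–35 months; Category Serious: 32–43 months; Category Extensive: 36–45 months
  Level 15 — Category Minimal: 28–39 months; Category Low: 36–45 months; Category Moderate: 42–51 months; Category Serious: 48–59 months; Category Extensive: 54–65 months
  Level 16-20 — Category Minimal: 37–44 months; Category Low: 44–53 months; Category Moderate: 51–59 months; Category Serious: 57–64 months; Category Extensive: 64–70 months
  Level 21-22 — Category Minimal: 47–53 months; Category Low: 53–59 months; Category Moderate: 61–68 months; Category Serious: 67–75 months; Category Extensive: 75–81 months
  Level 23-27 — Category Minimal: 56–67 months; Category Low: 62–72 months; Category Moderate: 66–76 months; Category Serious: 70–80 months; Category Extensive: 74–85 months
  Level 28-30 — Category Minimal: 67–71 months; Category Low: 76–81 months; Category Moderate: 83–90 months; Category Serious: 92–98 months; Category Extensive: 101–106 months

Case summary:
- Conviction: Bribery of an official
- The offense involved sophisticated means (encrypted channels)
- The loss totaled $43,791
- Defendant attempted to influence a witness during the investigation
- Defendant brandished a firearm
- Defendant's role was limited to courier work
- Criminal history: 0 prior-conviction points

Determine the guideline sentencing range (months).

Base offense level for bribery of an official: 6.
R1 applies: 6 + 2 = 8.
R2 applies: 8 − 2 = 6.
R3 does not apply.
R4 applies (level before this adjustment is 6 < 10, so +1): 6 + 1 = 7.
R5 does not apply.
R6 applies: 7 + 5 = 12.
R7 applies (level before this adjustment is 12 ≥ 5, so +4): 12 + 4 = 16.
Final offense level: 16.
Criminal history: 0 prior points → Category Minimal (0-6).
Level 16 falls in the 16-20 band.
Grid: Level 16-20 × Category Minimal = 37-44 months.

37-44 months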